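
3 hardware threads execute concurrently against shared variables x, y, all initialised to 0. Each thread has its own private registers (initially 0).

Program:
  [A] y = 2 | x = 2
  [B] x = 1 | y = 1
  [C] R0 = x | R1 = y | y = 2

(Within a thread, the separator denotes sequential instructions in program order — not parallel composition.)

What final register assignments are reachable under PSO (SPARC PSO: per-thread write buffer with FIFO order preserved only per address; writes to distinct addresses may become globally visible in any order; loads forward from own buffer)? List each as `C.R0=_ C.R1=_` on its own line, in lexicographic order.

outcome vector order: (C.R0,C.R1)
|PSO outcomes| = 9

C.R0=0 C.R1=0
C.R0=0 C.R1=1
C.R0=0 C.R1=2
C.R0=1 C.R1=0
C.R0=1 C.R1=1
C.R0=1 C.R1=2
C.R0=2 C.R1=0
C.R0=2 C.R1=1
C.R0=2 C.R1=2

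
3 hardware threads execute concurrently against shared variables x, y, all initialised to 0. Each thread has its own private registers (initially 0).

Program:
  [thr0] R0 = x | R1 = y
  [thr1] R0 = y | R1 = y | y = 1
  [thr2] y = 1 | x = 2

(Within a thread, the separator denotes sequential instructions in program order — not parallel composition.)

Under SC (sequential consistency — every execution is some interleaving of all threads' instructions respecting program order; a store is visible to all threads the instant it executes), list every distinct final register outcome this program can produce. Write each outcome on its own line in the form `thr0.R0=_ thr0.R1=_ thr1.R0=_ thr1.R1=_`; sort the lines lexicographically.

thr0.R0=0 thr0.R1=0 thr1.R0=0 thr1.R1=0
thr0.R0=0 thr0.R1=0 thr1.R0=0 thr1.R1=1
thr0.R0=0 thr0.R1=0 thr1.R0=1 thr1.R1=1
thr0.R0=0 thr0.R1=1 thr1.R0=0 thr1.R1=0
thr0.R0=0 thr0.R1=1 thr1.R0=0 thr1.R1=1
thr0.R0=0 thr0.R1=1 thr1.R0=1 thr1.R1=1
thr0.R0=2 thr0.R1=1 thr1.R0=0 thr1.R1=0
thr0.R0=2 thr0.R1=1 thr1.R0=0 thr1.R1=1
thr0.R0=2 thr0.R1=1 thr1.R0=1 thr1.R1=1

outcome vector order: (thr0.R0,thr0.R1,thr1.R0,thr1.R1)
|SC outcomes| = 9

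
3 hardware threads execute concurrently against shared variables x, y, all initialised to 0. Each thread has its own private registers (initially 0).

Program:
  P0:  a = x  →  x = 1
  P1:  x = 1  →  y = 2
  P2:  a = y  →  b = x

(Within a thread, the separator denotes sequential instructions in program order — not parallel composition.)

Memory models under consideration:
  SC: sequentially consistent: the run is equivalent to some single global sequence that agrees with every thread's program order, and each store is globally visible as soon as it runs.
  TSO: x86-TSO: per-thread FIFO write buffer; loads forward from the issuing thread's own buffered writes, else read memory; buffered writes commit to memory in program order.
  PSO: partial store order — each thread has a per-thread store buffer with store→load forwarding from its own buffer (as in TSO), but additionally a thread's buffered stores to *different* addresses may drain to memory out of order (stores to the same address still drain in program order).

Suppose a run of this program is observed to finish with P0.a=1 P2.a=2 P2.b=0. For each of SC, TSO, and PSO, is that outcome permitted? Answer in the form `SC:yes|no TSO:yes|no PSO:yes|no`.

outcome vector order: (P0.a,P2.a,P2.b)
[SC] allowed = {0/0/0 0/0/1 0/2/1 1/0/0 1/0/1 1/2/1}
[TSO] allowed = {0/0/0 0/0/1 0/2/1 1/0/0 1/0/1 1/2/1}
[PSO] allowed = {0/0/0 0/0/1 0/2/0 0/2/1 1/0/0 1/0/1 1/2/0 1/2/1}
target 1/2/0 ∈ {PSO}

SC:no TSO:no PSO:yes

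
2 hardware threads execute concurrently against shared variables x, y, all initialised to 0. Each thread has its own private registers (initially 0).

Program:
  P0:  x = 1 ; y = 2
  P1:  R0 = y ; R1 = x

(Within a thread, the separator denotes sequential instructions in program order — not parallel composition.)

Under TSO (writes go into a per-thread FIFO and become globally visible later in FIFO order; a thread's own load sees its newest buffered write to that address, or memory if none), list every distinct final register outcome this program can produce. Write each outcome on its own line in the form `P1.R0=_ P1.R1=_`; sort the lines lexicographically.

P1.R0=0 P1.R1=0
P1.R0=0 P1.R1=1
P1.R0=2 P1.R1=1

outcome vector order: (P1.R0,P1.R1)
|TSO outcomes| = 3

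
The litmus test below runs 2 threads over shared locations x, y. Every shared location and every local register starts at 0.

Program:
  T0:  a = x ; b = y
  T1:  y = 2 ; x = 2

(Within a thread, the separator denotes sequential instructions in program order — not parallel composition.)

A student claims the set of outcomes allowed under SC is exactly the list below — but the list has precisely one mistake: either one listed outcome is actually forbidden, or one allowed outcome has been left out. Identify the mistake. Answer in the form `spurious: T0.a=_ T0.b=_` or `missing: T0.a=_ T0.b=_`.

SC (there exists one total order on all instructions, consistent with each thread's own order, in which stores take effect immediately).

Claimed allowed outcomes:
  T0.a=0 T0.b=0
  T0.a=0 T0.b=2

outcome vector order: (T0.a,T0.b)
[SC] allowed = {00, 02, 22}
SC∖claimed = {22}

missing: T0.a=2 T0.b=2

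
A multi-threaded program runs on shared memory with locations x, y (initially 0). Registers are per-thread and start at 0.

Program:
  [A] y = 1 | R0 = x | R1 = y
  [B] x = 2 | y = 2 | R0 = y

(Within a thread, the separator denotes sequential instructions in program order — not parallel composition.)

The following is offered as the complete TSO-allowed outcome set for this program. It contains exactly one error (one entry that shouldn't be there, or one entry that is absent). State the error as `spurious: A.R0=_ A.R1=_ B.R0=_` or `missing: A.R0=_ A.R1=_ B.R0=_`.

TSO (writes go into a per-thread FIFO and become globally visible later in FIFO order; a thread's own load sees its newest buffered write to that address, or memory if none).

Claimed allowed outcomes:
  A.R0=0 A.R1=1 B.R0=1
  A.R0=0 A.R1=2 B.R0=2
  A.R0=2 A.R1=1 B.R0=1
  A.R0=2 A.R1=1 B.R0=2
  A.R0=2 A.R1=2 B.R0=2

missing: A.R0=0 A.R1=1 B.R0=2

outcome vector order: (A.R0,A.R1,B.R0)
TSO: 6 outcomes — {<0 1 1>; <0 1 2>; <0 2 2>; <2 1 1>; <2 1 2>; <2 2 2>}
TSO∖claimed = {<0 1 2>}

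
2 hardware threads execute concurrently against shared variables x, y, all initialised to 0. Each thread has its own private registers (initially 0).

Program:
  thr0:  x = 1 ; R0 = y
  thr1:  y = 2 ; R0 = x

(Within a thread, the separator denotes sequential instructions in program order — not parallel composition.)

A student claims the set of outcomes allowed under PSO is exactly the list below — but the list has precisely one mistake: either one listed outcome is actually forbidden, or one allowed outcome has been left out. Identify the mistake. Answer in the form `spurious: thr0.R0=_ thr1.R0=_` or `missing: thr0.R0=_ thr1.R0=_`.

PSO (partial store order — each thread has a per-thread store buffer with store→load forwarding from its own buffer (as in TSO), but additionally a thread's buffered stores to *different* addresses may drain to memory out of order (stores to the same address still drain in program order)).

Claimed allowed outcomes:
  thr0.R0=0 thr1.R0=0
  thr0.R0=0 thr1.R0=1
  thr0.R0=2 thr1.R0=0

outcome vector order: (thr0.R0,thr1.R0)
PSO (4): 0/0; 0/1; 2/0; 2/1
PSO∖claimed = {2/1}

missing: thr0.R0=2 thr1.R0=1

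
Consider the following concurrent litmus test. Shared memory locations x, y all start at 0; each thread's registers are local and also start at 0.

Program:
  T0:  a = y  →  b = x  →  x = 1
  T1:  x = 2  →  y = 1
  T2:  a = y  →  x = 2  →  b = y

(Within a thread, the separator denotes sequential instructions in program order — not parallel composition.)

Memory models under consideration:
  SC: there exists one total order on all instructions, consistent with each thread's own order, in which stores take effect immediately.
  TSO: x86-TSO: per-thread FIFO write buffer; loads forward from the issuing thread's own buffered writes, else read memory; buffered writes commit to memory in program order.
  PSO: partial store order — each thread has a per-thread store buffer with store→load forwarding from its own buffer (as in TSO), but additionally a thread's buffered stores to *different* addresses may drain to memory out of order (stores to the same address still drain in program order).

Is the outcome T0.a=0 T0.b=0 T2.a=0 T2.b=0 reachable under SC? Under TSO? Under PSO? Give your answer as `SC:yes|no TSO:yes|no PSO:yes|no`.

outcome vector order: (T0.a,T0.b,T2.a,T2.b)
SC: 9 outcomes — {<0 0 0 0>; <0 0 0 1>; <0 0 1 1>; <0 2 0 0>; <0 2 0 1>; <0 2 1 1>; <1 2 0 0>; <1 2 0 1>; <1 2 1 1>}
TSO: 9 outcomes — {<0 0 0 0>; <0 0 0 1>; <0 0 1 1>; <0 2 0 0>; <0 2 0 1>; <0 2 1 1>; <1 2 0 0>; <1 2 0 1>; <1 2 1 1>}
PSO: 12 outcomes — {<0 0 0 0>; <0 0 0 1>; <0 0 1 1>; <0 2 0 0>; <0 2 0 1>; <0 2 1 1>; <1 0 0 0>; <1 0 0 1>; <1 0 1 1>; <1 2 0 0>; <1 2 0 1>; <1 2 1 1>}
target <0 0 0 0> ∈ {SC,TSO,PSO}

SC:yes TSO:yes PSO:yes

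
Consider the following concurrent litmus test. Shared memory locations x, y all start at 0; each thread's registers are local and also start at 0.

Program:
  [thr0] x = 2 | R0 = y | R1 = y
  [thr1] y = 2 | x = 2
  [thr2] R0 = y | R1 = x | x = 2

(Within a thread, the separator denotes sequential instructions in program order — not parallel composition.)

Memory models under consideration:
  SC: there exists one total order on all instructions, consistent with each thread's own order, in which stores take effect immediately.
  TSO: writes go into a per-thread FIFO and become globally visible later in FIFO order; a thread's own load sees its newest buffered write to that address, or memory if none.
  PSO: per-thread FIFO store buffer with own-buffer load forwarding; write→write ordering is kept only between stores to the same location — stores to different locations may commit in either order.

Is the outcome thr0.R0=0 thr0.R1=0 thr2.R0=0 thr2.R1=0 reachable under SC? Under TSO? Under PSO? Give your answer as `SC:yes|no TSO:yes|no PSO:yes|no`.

SC:yes TSO:yes PSO:yes

outcome vector order: (thr0.R0,thr0.R1,thr2.R0,thr2.R1)
SC: 10 outcomes — {0/0/0/0; 0/0/0/2; 0/0/2/2; 0/2/0/0; 0/2/0/2; 0/2/2/2; 2/2/0/0; 2/2/0/2; 2/2/2/0; 2/2/2/2}
TSO: 12 outcomes — {0/0/0/0; 0/0/0/2; 0/0/2/0; 0/0/2/2; 0/2/0/0; 0/2/0/2; 0/2/2/0; 0/2/2/2; 2/2/0/0; 2/2/0/2; 2/2/2/0; 2/2/2/2}
PSO: 12 outcomes — {0/0/0/0; 0/0/0/2; 0/0/2/0; 0/0/2/2; 0/2/0/0; 0/2/0/2; 0/2/2/0; 0/2/2/2; 2/2/0/0; 2/2/0/2; 2/2/2/0; 2/2/2/2}
target 0/0/0/0 ∈ {SC,TSO,PSO}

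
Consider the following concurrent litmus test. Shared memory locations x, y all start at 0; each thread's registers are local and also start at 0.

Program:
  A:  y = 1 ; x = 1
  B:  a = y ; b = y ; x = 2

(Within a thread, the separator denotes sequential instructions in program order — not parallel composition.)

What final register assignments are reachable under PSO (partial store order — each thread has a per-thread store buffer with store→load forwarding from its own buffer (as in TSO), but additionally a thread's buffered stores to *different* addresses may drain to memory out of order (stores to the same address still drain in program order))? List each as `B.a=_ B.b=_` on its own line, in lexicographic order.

B.a=0 B.b=0
B.a=0 B.b=1
B.a=1 B.b=1

outcome vector order: (B.a,B.b)
|PSO outcomes| = 3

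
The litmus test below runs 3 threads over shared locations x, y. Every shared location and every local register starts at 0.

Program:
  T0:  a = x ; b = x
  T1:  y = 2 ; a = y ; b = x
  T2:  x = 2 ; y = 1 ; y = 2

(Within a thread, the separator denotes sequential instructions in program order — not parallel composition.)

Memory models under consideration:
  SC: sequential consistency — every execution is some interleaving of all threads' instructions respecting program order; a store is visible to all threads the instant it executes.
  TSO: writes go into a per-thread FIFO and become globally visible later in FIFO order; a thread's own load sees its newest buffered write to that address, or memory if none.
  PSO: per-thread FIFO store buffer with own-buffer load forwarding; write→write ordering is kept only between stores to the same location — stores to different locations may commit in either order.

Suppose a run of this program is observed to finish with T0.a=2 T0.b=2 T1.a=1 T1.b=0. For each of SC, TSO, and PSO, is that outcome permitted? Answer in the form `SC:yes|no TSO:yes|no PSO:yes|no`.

outcome vector order: (T0.a,T0.b,T1.a,T1.b)
[SC] allowed = {<0 0 1 2>; <0 0 2 0>; <0 0 2 2>; <0 2 1 2>; <0 2 2 0>; <0 2 2 2>; <2 2 1 2>; <2 2 2 0>; <2 2 2 2>}
[TSO] allowed = {<0 0 1 2>; <0 0 2 0>; <0 0 2 2>; <0 2 1 2>; <0 2 2 0>; <0 2 2 2>; <2 2 1 2>; <2 2 2 0>; <2 2 2 2>}
[PSO] allowed = {<0 0 1 0>; <0 0 1 2>; <0 0 2 0>; <0 0 2 2>; <0 2 1 0>; <0 2 1 2>; <0 2 2 0>; <0 2 2 2>; <2 2 1 0>; <2 2 1 2>; <2 2 2 0>; <2 2 2 2>}
target <2 2 1 0> ∈ {PSO}

SC:no TSO:no PSO:yes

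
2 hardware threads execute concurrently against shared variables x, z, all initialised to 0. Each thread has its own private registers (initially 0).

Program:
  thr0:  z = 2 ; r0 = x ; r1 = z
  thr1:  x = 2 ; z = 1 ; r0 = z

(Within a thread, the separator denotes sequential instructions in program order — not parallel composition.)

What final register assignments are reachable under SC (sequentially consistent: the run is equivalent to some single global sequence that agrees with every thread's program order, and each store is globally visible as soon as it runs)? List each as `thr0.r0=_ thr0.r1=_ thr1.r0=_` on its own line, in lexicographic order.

outcome vector order: (thr0.r0,thr0.r1,thr1.r0)
|SC outcomes| = 5

thr0.r0=0 thr0.r1=1 thr1.r0=1
thr0.r0=0 thr0.r1=2 thr1.r0=1
thr0.r0=2 thr0.r1=1 thr1.r0=1
thr0.r0=2 thr0.r1=2 thr1.r0=1
thr0.r0=2 thr0.r1=2 thr1.r0=2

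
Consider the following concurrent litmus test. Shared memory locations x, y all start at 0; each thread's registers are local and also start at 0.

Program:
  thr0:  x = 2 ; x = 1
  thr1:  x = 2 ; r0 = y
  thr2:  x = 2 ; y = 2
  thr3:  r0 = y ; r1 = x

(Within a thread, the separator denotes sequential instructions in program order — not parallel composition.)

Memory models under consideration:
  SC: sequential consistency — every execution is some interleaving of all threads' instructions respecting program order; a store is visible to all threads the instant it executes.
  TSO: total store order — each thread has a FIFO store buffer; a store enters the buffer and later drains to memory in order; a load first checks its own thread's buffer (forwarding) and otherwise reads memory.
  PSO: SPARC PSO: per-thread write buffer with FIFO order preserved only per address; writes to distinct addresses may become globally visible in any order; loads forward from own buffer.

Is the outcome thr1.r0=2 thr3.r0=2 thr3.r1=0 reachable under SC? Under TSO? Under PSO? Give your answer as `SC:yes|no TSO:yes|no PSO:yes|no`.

SC:no TSO:no PSO:yes

outcome vector order: (thr1.r0,thr3.r0,thr3.r1)
SC: 10 outcomes — {0/0/0, 0/0/1, 0/0/2, 0/2/1, 0/2/2, 2/0/0, 2/0/1, 2/0/2, 2/2/1, 2/2/2}
TSO: 10 outcomes — {0/0/0, 0/0/1, 0/0/2, 0/2/1, 0/2/2, 2/0/0, 2/0/1, 2/0/2, 2/2/1, 2/2/2}
PSO: 12 outcomes — {0/0/0, 0/0/1, 0/0/2, 0/2/0, 0/2/1, 0/2/2, 2/0/0, 2/0/1, 2/0/2, 2/2/0, 2/2/1, 2/2/2}
target 2/2/0 ∈ {PSO}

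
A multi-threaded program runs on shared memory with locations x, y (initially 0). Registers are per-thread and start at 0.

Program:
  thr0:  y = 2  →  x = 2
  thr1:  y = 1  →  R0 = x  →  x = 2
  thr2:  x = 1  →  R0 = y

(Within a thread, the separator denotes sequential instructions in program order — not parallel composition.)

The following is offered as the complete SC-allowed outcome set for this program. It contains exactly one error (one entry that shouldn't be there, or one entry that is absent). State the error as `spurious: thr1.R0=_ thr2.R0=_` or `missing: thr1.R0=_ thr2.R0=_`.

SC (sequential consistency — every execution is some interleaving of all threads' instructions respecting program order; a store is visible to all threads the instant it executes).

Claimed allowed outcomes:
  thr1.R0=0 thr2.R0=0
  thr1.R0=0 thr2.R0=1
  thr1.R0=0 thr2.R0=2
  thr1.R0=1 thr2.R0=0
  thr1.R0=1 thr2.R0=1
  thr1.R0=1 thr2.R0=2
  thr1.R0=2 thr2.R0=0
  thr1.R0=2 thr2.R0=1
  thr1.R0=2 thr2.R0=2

spurious: thr1.R0=0 thr2.R0=0

outcome vector order: (thr1.R0,thr2.R0)
SC (8): <0 1> <0 2> <1 0> <1 1> <1 2> <2 0> <2 1> <2 2>
claimed∖SC = {<0 0>}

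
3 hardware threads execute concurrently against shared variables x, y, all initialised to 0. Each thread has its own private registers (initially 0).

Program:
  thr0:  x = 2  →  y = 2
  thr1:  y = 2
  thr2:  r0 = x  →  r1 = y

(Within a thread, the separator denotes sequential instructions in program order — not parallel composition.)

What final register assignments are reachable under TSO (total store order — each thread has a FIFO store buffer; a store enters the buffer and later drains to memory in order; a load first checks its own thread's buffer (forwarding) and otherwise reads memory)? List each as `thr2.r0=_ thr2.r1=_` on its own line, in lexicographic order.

outcome vector order: (thr2.r0,thr2.r1)
|TSO outcomes| = 4

thr2.r0=0 thr2.r1=0
thr2.r0=0 thr2.r1=2
thr2.r0=2 thr2.r1=0
thr2.r0=2 thr2.r1=2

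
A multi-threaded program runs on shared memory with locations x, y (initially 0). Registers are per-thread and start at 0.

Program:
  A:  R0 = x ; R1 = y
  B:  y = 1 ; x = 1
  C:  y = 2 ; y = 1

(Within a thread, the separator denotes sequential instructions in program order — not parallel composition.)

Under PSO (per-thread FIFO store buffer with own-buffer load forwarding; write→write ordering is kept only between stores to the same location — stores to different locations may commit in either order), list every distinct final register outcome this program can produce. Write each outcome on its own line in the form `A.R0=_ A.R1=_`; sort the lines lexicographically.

A.R0=0 A.R1=0
A.R0=0 A.R1=1
A.R0=0 A.R1=2
A.R0=1 A.R1=0
A.R0=1 A.R1=1
A.R0=1 A.R1=2

outcome vector order: (A.R0,A.R1)
|PSO outcomes| = 6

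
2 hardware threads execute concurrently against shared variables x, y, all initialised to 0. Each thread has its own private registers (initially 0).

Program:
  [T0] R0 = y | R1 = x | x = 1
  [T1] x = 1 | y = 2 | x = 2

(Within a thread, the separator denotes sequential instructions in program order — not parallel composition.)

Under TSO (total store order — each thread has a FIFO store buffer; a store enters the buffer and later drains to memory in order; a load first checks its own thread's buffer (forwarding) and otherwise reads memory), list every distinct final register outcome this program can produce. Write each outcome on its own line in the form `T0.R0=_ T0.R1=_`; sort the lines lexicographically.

T0.R0=0 T0.R1=0
T0.R0=0 T0.R1=1
T0.R0=0 T0.R1=2
T0.R0=2 T0.R1=1
T0.R0=2 T0.R1=2

outcome vector order: (T0.R0,T0.R1)
|TSO outcomes| = 5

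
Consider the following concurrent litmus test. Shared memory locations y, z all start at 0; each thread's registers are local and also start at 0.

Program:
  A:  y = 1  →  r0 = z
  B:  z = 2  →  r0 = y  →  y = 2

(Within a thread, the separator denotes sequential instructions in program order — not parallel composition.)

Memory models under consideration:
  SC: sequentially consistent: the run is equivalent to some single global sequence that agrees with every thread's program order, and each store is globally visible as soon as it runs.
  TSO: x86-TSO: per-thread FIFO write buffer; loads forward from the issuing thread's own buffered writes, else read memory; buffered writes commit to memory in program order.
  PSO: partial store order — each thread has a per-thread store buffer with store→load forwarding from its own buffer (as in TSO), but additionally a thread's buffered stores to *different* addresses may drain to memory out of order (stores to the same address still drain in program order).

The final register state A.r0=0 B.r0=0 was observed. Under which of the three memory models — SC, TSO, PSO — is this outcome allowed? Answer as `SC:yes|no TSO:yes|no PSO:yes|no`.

SC:no TSO:yes PSO:yes

outcome vector order: (A.r0,B.r0)
SC: 3 outcomes — {(0,1); (2,0); (2,1)}
TSO: 4 outcomes — {(0,0); (0,1); (2,0); (2,1)}
PSO: 4 outcomes — {(0,0); (0,1); (2,0); (2,1)}
target (0,0) ∈ {TSO,PSO}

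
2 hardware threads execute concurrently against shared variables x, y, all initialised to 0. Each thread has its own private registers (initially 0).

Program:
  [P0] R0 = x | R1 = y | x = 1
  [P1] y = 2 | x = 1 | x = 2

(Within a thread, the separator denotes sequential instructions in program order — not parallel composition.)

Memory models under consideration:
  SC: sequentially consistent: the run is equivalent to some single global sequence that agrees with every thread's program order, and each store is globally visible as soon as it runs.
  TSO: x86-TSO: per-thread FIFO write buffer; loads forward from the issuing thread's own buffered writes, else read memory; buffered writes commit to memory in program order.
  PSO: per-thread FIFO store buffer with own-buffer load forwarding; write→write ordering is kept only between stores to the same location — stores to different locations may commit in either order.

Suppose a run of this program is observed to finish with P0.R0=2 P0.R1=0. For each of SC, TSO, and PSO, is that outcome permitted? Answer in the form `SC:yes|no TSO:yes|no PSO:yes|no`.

SC:no TSO:no PSO:yes

outcome vector order: (P0.R0,P0.R1)
SC (4): <0 0>; <0 2>; <1 2>; <2 2>
TSO (4): <0 0>; <0 2>; <1 2>; <2 2>
PSO (6): <0 0>; <0 2>; <1 0>; <1 2>; <2 0>; <2 2>
target <2 0> ∈ {PSO}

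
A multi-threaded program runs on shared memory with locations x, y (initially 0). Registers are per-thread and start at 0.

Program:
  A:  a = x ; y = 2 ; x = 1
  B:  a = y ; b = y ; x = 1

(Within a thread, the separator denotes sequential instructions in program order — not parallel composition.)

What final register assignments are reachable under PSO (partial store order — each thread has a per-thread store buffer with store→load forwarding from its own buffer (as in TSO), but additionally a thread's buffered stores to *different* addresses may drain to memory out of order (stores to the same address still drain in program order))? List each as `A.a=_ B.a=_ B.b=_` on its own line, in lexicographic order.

outcome vector order: (A.a,B.a,B.b)
|PSO outcomes| = 4

A.a=0 B.a=0 B.b=0
A.a=0 B.a=0 B.b=2
A.a=0 B.a=2 B.b=2
A.a=1 B.a=0 B.b=0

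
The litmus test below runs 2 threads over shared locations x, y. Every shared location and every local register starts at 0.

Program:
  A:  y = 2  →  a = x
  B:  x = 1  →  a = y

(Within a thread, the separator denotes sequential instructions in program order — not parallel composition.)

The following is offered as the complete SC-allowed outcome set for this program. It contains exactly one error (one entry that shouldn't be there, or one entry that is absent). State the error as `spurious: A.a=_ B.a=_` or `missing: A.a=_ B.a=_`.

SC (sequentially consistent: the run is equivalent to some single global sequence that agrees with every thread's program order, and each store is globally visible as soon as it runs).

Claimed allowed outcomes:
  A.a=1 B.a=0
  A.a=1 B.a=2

missing: A.a=0 B.a=2

outcome vector order: (A.a,B.a)
SC (3): 02; 10; 12
SC∖claimed = {02}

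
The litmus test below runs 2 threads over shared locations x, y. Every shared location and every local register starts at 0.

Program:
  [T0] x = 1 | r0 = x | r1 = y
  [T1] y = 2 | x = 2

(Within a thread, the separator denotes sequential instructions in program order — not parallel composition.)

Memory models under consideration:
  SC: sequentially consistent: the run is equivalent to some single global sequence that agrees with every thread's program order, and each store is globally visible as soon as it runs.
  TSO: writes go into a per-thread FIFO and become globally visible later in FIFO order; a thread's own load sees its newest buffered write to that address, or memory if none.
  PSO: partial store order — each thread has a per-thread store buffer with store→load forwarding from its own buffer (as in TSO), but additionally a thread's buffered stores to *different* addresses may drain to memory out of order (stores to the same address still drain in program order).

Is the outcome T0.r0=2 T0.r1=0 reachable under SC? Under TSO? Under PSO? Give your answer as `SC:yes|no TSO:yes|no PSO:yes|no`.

SC:no TSO:no PSO:yes

outcome vector order: (T0.r0,T0.r1)
SC (3): 10 12 22
TSO (3): 10 12 22
PSO (4): 10 12 20 22
target 20 ∈ {PSO}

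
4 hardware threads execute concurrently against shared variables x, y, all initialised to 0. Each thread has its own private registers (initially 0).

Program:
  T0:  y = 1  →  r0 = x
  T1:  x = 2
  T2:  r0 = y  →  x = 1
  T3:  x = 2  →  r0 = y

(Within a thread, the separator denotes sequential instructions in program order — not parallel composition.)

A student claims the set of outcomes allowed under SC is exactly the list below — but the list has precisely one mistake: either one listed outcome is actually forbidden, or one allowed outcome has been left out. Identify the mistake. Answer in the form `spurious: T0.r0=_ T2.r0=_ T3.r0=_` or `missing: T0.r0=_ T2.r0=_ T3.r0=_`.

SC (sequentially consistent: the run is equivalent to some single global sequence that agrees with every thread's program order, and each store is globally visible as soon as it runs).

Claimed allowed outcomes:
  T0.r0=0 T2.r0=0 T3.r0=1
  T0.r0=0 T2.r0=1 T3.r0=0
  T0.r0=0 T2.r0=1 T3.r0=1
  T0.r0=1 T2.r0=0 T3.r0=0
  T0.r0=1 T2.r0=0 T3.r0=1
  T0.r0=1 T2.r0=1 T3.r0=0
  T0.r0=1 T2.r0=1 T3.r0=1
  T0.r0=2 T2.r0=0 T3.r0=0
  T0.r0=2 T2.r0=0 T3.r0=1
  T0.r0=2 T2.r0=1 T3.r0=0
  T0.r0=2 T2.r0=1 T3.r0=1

spurious: T0.r0=0 T2.r0=1 T3.r0=0

outcome vector order: (T0.r0,T2.r0,T3.r0)
SC: 10 outcomes — {0/0/1, 0/1/1, 1/0/0, 1/0/1, 1/1/0, 1/1/1, 2/0/0, 2/0/1, 2/1/0, 2/1/1}
claimed∖SC = {0/1/0}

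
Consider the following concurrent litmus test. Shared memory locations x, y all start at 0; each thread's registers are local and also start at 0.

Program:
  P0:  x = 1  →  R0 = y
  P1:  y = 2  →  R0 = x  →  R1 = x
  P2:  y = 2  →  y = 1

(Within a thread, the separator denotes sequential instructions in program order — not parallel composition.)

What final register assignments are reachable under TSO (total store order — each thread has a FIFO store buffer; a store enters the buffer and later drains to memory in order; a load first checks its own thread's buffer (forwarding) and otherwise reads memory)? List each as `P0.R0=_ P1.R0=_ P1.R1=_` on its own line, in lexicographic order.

P0.R0=0 P1.R0=0 P1.R1=0
P0.R0=0 P1.R0=0 P1.R1=1
P0.R0=0 P1.R0=1 P1.R1=1
P0.R0=1 P1.R0=0 P1.R1=0
P0.R0=1 P1.R0=0 P1.R1=1
P0.R0=1 P1.R0=1 P1.R1=1
P0.R0=2 P1.R0=0 P1.R1=0
P0.R0=2 P1.R0=0 P1.R1=1
P0.R0=2 P1.R0=1 P1.R1=1

outcome vector order: (P0.R0,P1.R0,P1.R1)
|TSO outcomes| = 9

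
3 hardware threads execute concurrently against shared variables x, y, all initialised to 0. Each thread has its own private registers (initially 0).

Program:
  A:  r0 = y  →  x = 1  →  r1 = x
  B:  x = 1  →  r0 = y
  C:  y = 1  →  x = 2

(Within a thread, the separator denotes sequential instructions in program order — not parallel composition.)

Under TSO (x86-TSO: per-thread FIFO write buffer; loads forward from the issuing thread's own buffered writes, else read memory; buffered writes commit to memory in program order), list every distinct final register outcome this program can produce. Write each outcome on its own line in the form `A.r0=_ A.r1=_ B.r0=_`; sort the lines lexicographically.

outcome vector order: (A.r0,A.r1,B.r0)
|TSO outcomes| = 8

A.r0=0 A.r1=1 B.r0=0
A.r0=0 A.r1=1 B.r0=1
A.r0=0 A.r1=2 B.r0=0
A.r0=0 A.r1=2 B.r0=1
A.r0=1 A.r1=1 B.r0=0
A.r0=1 A.r1=1 B.r0=1
A.r0=1 A.r1=2 B.r0=0
A.r0=1 A.r1=2 B.r0=1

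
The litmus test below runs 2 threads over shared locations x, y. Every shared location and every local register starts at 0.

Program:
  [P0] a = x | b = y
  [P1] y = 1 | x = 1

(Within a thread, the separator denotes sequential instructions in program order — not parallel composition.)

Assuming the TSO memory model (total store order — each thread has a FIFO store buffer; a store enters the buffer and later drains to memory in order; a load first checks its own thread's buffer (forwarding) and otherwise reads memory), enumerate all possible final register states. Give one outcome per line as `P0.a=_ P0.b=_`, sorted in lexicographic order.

outcome vector order: (P0.a,P0.b)
|TSO outcomes| = 3

P0.a=0 P0.b=0
P0.a=0 P0.b=1
P0.a=1 P0.b=1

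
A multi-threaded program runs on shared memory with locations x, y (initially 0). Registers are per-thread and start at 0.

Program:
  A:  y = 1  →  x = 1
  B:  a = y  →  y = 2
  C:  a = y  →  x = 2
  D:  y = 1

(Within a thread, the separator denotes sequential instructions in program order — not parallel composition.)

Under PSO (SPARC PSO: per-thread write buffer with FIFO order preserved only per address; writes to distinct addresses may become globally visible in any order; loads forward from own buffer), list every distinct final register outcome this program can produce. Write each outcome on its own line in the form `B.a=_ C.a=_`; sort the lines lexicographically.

outcome vector order: (B.a,C.a)
|PSO outcomes| = 6

B.a=0 C.a=0
B.a=0 C.a=1
B.a=0 C.a=2
B.a=1 C.a=0
B.a=1 C.a=1
B.a=1 C.a=2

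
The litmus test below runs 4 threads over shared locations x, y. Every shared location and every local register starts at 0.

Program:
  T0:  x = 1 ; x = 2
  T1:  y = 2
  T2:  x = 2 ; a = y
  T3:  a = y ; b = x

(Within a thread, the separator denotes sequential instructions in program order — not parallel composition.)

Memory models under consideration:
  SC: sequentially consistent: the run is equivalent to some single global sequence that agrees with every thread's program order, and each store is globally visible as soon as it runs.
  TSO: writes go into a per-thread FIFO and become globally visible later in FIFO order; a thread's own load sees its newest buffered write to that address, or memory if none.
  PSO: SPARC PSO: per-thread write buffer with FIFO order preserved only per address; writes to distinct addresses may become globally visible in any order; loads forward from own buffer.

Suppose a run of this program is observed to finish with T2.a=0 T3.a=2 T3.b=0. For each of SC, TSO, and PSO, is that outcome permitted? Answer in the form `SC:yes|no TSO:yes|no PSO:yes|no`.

outcome vector order: (T2.a,T3.a,T3.b)
SC: 11 outcomes — {<0 0 0>, <0 0 1>, <0 0 2>, <0 2 1>, <0 2 2>, <2 0 0>, <2 0 1>, <2 0 2>, <2 2 0>, <2 2 1>, <2 2 2>}
TSO: 12 outcomes — {<0 0 0>, <0 0 1>, <0 0 2>, <0 2 0>, <0 2 1>, <0 2 2>, <2 0 0>, <2 0 1>, <2 0 2>, <2 2 0>, <2 2 1>, <2 2 2>}
PSO: 12 outcomes — {<0 0 0>, <0 0 1>, <0 0 2>, <0 2 0>, <0 2 1>, <0 2 2>, <2 0 0>, <2 0 1>, <2 0 2>, <2 2 0>, <2 2 1>, <2 2 2>}
target <0 2 0> ∈ {TSO,PSO}

SC:no TSO:yes PSO:yes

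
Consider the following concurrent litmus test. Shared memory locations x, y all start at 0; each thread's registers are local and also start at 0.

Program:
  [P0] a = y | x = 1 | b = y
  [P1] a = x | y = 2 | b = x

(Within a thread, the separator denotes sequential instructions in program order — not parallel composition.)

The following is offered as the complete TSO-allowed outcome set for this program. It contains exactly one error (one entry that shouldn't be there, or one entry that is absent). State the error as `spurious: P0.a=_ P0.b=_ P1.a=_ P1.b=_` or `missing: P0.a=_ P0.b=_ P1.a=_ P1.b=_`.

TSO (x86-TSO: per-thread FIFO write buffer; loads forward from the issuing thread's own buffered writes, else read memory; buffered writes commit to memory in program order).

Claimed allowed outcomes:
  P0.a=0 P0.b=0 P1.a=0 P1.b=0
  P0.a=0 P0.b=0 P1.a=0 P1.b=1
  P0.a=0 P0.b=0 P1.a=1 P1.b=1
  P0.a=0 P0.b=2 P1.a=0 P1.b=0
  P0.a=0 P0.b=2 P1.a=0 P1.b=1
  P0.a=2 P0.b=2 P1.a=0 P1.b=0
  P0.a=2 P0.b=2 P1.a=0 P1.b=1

missing: P0.a=0 P0.b=2 P1.a=1 P1.b=1

outcome vector order: (P0.a,P0.b,P1.a,P1.b)
under TSO → (0,0,0,0); (0,0,0,1); (0,0,1,1); (0,2,0,0); (0,2,0,1); (0,2,1,1); (2,2,0,0); (2,2,0,1)
TSO∖claimed = {(0,2,1,1)}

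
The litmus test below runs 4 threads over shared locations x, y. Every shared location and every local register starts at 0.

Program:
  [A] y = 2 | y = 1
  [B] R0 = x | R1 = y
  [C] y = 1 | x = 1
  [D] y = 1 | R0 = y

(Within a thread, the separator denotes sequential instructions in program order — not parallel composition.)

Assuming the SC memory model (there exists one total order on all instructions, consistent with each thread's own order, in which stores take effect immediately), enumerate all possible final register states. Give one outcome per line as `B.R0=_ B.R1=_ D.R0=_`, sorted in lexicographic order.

outcome vector order: (B.R0,B.R1,D.R0)
|SC outcomes| = 10

B.R0=0 B.R1=0 D.R0=1
B.R0=0 B.R1=0 D.R0=2
B.R0=0 B.R1=1 D.R0=1
B.R0=0 B.R1=1 D.R0=2
B.R0=0 B.R1=2 D.R0=1
B.R0=0 B.R1=2 D.R0=2
B.R0=1 B.R1=1 D.R0=1
B.R0=1 B.R1=1 D.R0=2
B.R0=1 B.R1=2 D.R0=1
B.R0=1 B.R1=2 D.R0=2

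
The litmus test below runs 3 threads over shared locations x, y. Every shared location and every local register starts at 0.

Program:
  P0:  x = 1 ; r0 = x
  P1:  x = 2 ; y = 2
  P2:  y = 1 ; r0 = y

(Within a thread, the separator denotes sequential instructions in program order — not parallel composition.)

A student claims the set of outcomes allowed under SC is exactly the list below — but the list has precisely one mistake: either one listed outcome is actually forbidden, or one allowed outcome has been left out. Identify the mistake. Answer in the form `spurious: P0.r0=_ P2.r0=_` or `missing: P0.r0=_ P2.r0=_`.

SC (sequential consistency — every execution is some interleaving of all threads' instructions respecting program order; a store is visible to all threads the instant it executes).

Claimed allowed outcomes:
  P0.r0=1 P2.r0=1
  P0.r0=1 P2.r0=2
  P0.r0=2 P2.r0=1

outcome vector order: (P0.r0,P2.r0)
SC (4): <1 1>; <1 2>; <2 1>; <2 2>
SC∖claimed = {<2 2>}

missing: P0.r0=2 P2.r0=2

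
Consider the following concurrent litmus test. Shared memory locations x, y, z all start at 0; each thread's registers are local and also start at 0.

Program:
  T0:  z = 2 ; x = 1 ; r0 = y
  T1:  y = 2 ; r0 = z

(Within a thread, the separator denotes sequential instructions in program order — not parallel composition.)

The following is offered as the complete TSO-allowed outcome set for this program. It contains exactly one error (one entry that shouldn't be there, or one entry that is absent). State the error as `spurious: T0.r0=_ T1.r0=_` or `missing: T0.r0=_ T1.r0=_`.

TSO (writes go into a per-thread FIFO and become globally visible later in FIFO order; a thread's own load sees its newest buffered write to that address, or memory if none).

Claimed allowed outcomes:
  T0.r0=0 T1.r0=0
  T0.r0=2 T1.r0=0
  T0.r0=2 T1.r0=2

missing: T0.r0=0 T1.r0=2

outcome vector order: (T0.r0,T1.r0)
under TSO → (0,0); (0,2); (2,0); (2,2)
TSO∖claimed = {(0,2)}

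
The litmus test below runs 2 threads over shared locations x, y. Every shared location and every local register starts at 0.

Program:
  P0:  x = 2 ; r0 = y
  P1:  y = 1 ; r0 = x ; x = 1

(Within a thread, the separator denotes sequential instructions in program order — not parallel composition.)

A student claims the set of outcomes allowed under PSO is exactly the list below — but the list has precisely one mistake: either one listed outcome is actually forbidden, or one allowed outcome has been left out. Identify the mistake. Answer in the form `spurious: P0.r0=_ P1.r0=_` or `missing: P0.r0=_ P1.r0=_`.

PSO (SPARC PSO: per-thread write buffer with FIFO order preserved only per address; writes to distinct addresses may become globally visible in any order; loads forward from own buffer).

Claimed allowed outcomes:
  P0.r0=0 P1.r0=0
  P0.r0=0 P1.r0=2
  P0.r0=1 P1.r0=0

outcome vector order: (P0.r0,P1.r0)
under PSO → 00; 02; 10; 12
PSO∖claimed = {12}

missing: P0.r0=1 P1.r0=2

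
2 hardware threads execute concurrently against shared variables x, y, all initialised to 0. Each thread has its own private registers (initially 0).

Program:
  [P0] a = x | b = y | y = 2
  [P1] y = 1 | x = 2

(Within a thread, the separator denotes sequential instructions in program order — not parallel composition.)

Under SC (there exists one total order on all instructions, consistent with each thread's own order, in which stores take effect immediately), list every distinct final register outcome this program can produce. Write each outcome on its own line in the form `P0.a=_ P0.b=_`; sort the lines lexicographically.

outcome vector order: (P0.a,P0.b)
|SC outcomes| = 3

P0.a=0 P0.b=0
P0.a=0 P0.b=1
P0.a=2 P0.b=1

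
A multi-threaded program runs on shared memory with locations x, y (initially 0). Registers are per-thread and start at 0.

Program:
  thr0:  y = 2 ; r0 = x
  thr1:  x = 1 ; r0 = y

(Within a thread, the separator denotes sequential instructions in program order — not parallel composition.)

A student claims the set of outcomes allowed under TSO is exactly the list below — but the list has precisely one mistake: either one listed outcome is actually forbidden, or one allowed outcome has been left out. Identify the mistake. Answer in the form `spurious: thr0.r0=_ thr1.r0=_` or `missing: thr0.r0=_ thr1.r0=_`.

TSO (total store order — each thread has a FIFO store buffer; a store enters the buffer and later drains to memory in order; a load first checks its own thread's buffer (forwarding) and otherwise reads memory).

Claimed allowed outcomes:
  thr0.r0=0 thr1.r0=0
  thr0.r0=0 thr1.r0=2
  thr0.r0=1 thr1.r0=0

missing: thr0.r0=1 thr1.r0=2

outcome vector order: (thr0.r0,thr1.r0)
TSO: 4 outcomes — {00; 02; 10; 12}
TSO∖claimed = {12}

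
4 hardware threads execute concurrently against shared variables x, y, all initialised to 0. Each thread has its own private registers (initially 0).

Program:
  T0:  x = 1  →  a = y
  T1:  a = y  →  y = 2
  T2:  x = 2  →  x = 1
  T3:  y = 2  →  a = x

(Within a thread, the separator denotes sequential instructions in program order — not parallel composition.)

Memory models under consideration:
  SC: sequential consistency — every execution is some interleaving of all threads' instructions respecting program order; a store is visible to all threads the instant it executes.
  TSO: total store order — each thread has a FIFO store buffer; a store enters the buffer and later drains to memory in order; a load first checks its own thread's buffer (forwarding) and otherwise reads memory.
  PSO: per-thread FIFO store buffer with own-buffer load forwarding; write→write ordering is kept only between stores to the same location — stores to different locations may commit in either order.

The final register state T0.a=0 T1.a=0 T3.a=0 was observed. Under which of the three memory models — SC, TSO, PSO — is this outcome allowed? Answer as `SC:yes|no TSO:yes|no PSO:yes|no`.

SC:no TSO:yes PSO:yes

outcome vector order: (T0.a,T1.a,T3.a)
SC: 10 outcomes — {(0,0,1) (0,0,2) (0,2,1) (0,2,2) (2,0,0) (2,0,1) (2,0,2) (2,2,0) (2,2,1) (2,2,2)}
TSO: 12 outcomes — {(0,0,0) (0,0,1) (0,0,2) (0,2,0) (0,2,1) (0,2,2) (2,0,0) (2,0,1) (2,0,2) (2,2,0) (2,2,1) (2,2,2)}
PSO: 12 outcomes — {(0,0,0) (0,0,1) (0,0,2) (0,2,0) (0,2,1) (0,2,2) (2,0,0) (2,0,1) (2,0,2) (2,2,0) (2,2,1) (2,2,2)}
target (0,0,0) ∈ {TSO,PSO}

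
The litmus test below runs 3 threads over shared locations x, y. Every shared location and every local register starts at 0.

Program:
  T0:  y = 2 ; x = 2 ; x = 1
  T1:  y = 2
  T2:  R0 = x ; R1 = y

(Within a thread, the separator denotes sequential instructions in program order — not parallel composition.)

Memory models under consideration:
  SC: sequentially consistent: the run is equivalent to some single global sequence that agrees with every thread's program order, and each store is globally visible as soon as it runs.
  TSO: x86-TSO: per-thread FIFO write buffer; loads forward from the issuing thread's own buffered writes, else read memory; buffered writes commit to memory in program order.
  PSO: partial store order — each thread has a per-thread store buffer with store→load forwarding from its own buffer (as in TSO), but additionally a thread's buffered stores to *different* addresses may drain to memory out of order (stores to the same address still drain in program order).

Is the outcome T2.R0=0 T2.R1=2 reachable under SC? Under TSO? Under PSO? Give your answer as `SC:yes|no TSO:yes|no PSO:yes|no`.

SC:yes TSO:yes PSO:yes

outcome vector order: (T2.R0,T2.R1)
under SC → 00, 02, 12, 22
under TSO → 00, 02, 12, 22
under PSO → 00, 02, 10, 12, 20, 22
target 02 ∈ {SC,TSO,PSO}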